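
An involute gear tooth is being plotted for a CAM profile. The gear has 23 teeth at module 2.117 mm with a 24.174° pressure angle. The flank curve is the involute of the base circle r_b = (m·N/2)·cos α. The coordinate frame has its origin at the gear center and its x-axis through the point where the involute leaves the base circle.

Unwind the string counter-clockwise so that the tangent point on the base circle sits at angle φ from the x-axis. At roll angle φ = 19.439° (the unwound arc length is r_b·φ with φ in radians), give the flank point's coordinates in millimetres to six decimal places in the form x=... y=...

x=23.452293 y=0.285815

pitch radius r_p = m·N/2 = 2.117·23/2 = 24.345500
base radius r_b = r_p·cos α = 24.345500·cos 24.174° = 22.210547
roll angle φ = 19.439° = 0.33927455 rad
x = r_b·(cos φ + φ·sin φ) = 22.210547·(0.94299634 + 0.33927455·0.33280309) = 23.452293
y = r_b·(sin φ − φ·cos φ) = 22.210547·(0.33280309 − 0.33927455·0.94299634) = 0.285815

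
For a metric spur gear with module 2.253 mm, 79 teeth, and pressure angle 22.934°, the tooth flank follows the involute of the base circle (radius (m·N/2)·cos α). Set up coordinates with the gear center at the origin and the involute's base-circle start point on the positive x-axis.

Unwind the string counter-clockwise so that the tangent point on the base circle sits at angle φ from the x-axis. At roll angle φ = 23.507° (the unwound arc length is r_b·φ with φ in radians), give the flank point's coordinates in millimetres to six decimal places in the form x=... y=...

pitch radius r_p = m·N/2 = 2.253·79/2 = 88.993500
base radius r_b = r_p·cos α = 88.993500·cos 22.934° = 81.958949
roll angle φ = 23.507° = 0.41027455 rad
x = r_b·(cos φ + φ·sin φ) = 81.958949·(0.91701135 + 0.41027455·0.39886111) = 88.569259
y = r_b·(sin φ − φ·cos φ) = 81.958949·(0.39886111 − 0.41027455·0.91701135) = 1.855115

x=88.569259 y=1.855115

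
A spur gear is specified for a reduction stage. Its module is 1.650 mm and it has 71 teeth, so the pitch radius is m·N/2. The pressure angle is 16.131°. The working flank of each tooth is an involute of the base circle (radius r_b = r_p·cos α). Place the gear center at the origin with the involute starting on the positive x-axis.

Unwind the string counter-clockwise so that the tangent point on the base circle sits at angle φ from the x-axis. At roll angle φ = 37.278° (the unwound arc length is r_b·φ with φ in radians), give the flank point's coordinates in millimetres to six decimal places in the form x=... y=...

pitch radius r_p = m·N/2 = 1.650·71/2 = 58.575000
base radius r_b = r_p·cos α = 58.575000·cos 16.131° = 56.268842
roll angle φ = 37.278° = 0.65062384 rad
x = r_b·(cos φ + φ·sin φ) = 56.268842·(0.79570611 + 0.65062384·0.60568292) = 66.947422
y = r_b·(sin φ − φ·cos φ) = 56.268842·(0.60568292 − 0.65062384·0.79570611) = 4.950395

x=66.947422 y=4.950395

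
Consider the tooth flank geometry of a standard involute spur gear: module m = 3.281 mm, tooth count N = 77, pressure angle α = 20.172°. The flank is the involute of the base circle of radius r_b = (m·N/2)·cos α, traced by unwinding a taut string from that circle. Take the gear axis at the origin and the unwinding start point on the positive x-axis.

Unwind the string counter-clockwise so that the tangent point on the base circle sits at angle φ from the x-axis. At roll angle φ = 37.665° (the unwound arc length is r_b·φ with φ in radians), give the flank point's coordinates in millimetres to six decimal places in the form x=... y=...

pitch radius r_p = m·N/2 = 3.281·77/2 = 126.318500
base radius r_b = r_p·cos α = 126.318500·cos 20.172° = 118.570332
roll angle φ = 37.665° = 0.65737826 rad
x = r_b·(cos φ + φ·sin φ) = 118.570332·(0.79159695 + 0.65737826·0.61104360) = 141.488048
y = r_b·(sin φ − φ·cos φ) = 118.570332·(0.61104360 − 0.65737826·0.79159695) = 10.750176

x=141.488048 y=10.750176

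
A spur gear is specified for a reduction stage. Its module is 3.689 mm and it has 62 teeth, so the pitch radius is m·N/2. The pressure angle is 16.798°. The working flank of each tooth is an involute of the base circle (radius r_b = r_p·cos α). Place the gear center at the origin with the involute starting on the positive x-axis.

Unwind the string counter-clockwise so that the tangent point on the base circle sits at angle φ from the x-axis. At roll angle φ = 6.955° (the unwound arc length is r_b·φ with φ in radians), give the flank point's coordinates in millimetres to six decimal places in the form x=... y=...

pitch radius r_p = m·N/2 = 3.689·62/2 = 114.359000
base radius r_b = r_p·cos α = 114.359000·cos 16.798° = 109.479254
roll angle φ = 6.955° = 0.12138765 rad
x = r_b·(cos φ + φ·sin φ) = 109.479254·(0.99264156 + 0.12138765·0.12108976) = 110.282872
y = r_b·(sin φ − φ·cos φ) = 109.479254·(0.12108976 − 0.12138765·0.99264156) = 0.065177

x=110.282872 y=0.065177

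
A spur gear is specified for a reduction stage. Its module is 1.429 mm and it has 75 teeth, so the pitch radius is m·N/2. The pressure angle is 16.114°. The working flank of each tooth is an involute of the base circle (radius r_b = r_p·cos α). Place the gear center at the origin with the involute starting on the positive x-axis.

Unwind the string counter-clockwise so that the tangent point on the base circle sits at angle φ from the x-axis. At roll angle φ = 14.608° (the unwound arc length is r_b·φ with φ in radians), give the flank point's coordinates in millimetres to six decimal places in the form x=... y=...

x=53.128284 y=0.282562

pitch radius r_p = m·N/2 = 1.429·75/2 = 53.587500
base radius r_b = r_p·cos α = 53.587500·cos 16.114° = 51.482120
roll angle φ = 14.608° = 0.25495770 rad
x = r_b·(cos φ + φ·sin φ) = 51.482120·(0.96767397 + 0.25495770·0.25220447) = 53.128284
y = r_b·(sin φ − φ·cos φ) = 51.482120·(0.25220447 − 0.25495770·0.96767397) = 0.282562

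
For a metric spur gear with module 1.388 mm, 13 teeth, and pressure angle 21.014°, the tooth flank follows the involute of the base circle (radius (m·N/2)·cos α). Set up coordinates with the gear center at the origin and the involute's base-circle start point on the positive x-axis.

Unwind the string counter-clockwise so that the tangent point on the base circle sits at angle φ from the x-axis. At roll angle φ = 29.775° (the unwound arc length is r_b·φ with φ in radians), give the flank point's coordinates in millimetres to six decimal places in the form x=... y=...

pitch radius r_p = m·N/2 = 1.388·13/2 = 9.022000
base radius r_b = r_p·cos α = 9.022000·cos 21.014° = 8.421972
roll angle φ = 29.775° = 0.51967178 rad
x = r_b·(cos φ + φ·sin φ) = 8.421972·(0.86798222 + 0.51967178·0.49659528) = 9.483552
y = r_b·(sin φ − φ·cos φ) = 8.421972·(0.49659528 − 0.51967178·0.86798222) = 0.383447

x=9.483552 y=0.383447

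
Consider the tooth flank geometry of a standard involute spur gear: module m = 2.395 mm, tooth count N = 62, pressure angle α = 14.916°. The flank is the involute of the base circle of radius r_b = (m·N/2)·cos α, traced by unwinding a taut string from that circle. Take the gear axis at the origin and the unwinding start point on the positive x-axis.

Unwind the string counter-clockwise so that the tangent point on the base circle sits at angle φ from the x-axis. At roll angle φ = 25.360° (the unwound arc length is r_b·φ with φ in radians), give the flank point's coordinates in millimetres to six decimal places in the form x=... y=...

pitch radius r_p = m·N/2 = 2.395·62/2 = 74.245000
base radius r_b = r_p·cos α = 74.245000·cos 14.916° = 71.743258
roll angle φ = 25.360° = 0.44261550 rad
x = r_b·(cos φ + φ·sin φ) = 71.743258·(0.90363453 + 0.44261550·0.42830438) = 78.430353
y = r_b·(sin φ − φ·cos φ) = 71.743258·(0.42830438 − 0.44261550·0.90363453) = 2.033328

x=78.430353 y=2.033328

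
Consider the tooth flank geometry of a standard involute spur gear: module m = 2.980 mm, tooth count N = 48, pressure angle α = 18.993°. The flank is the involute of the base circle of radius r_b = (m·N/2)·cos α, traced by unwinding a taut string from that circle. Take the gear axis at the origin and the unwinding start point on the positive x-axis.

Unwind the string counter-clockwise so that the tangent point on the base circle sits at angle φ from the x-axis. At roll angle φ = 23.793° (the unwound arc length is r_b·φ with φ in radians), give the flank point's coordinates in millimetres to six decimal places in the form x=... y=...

x=73.208295 y=1.586597

pitch radius r_p = m·N/2 = 2.980·48/2 = 71.520000
base radius r_b = r_p·cos α = 71.520000·cos 18.993° = 67.626333
roll angle φ = 23.793° = 0.41526619 rad
x = r_b·(cos φ + φ·sin φ) = 67.626333·(0.91500896 + 0.41526619·0.40343351) = 73.208295
y = r_b·(sin φ − φ·cos φ) = 67.626333·(0.40343351 − 0.41526619·0.91500896) = 1.586597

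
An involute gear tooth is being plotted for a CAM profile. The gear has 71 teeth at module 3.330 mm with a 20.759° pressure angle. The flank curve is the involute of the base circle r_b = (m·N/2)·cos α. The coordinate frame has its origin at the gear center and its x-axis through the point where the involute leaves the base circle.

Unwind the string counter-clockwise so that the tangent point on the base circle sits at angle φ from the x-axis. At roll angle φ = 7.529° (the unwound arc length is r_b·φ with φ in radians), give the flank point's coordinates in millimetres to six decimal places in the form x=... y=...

pitch radius r_p = m·N/2 = 3.330·71/2 = 118.215000
base radius r_b = r_p·cos α = 118.215000·cos 20.759° = 110.540429
roll angle φ = 7.529° = 0.13140584 rad
x = r_b·(cos φ + φ·sin φ) = 110.540429·(0.99137867 + 0.13140584·0.13102799) = 111.490691
y = r_b·(sin φ − φ·cos φ) = 110.540429·(0.13102799 − 0.13140584·0.99137867) = 0.083463

x=111.490691 y=0.083463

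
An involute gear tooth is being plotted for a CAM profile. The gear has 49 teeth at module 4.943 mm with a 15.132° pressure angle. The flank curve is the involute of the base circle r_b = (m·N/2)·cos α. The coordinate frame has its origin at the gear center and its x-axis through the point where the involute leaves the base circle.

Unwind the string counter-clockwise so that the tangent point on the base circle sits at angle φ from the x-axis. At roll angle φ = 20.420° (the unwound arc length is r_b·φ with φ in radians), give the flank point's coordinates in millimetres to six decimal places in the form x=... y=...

pitch radius r_p = m·N/2 = 4.943·49/2 = 121.103500
base radius r_b = r_p·cos α = 121.103500·cos 15.132° = 116.904477
roll angle φ = 20.420° = 0.35639623 rad
x = r_b·(cos φ + φ·sin φ) = 116.904477·(0.93716026 + 0.35639623·0.34889920) = 124.094876
y = r_b·(sin φ − φ·cos φ) = 116.904477·(0.34889920 − 0.35639623·0.93716026) = 1.741738

x=124.094876 y=1.741738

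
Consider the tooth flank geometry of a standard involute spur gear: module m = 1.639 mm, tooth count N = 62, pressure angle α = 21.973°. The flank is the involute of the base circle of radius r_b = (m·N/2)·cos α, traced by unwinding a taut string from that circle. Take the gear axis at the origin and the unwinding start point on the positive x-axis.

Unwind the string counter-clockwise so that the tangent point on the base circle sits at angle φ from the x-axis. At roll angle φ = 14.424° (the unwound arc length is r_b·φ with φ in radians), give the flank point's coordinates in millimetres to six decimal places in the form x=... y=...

pitch radius r_p = m·N/2 = 1.639·62/2 = 50.809000
base radius r_b = r_p·cos α = 50.809000·cos 21.973° = 47.118249
roll angle φ = 14.424° = 0.25174629 rad
x = r_b·(cos φ + φ·sin φ) = 47.118249·(0.96847891 + 0.25174629·0.24909558) = 48.587763
y = r_b·(sin φ − φ·cos φ) = 47.118249·(0.24909558 − 0.25174629·0.96847891) = 0.249002

x=48.587763 y=0.249002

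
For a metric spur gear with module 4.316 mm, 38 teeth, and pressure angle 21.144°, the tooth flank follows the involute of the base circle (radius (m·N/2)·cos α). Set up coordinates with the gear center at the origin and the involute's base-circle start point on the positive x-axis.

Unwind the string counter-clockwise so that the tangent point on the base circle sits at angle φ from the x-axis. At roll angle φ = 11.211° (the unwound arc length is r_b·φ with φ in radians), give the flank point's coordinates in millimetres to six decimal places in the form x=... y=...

pitch radius r_p = m·N/2 = 4.316·38/2 = 82.004000
base radius r_b = r_p·cos α = 82.004000·cos 21.144° = 76.483228
roll angle φ = 11.211° = 0.19566886 rad
x = r_b·(cos φ + φ·sin φ) = 76.483228·(0.98091785 + 0.19566886·0.19442268) = 77.933374
y = r_b·(sin φ − φ·cos φ) = 76.483228·(0.19442268 − 0.19566886·0.98091785) = 0.190260

x=77.933374 y=0.190260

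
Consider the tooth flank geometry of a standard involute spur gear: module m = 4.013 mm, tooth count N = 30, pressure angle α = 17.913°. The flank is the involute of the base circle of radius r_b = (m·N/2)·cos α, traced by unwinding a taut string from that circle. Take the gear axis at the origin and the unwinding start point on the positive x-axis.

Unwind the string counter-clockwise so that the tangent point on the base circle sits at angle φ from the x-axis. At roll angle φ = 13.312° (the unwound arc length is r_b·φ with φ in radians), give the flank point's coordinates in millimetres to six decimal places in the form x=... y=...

x=58.802163 y=0.238163

pitch radius r_p = m·N/2 = 4.013·30/2 = 60.195000
base radius r_b = r_p·cos α = 60.195000·cos 17.913° = 57.277026
roll angle φ = 13.312° = 0.23233823 rad
x = r_b·(cos φ + φ·sin φ) = 57.277026·(0.97313067 + 0.23233823·0.23025355) = 58.802163
y = r_b·(sin φ − φ·cos φ) = 57.277026·(0.23025355 − 0.23233823·0.97313067) = 0.238163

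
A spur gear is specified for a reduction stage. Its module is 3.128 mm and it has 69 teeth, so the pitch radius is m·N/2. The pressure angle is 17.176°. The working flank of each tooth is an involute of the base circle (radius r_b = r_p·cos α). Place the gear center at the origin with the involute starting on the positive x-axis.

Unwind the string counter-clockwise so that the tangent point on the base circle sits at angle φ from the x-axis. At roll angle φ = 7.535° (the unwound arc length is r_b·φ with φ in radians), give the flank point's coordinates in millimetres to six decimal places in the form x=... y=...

pitch radius r_p = m·N/2 = 3.128·69/2 = 107.916000
base radius r_b = r_p·cos α = 107.916000·cos 17.176° = 103.103178
roll angle φ = 7.535° = 0.13151056 rad
x = r_b·(cos φ + φ·sin φ) = 103.103178·(0.99136494 + 0.13151056·0.13113181) = 103.990913
y = r_b·(sin φ − φ·cos φ) = 103.103178·(0.13113181 − 0.13151056·0.99136494) = 0.078034

x=103.990913 y=0.078034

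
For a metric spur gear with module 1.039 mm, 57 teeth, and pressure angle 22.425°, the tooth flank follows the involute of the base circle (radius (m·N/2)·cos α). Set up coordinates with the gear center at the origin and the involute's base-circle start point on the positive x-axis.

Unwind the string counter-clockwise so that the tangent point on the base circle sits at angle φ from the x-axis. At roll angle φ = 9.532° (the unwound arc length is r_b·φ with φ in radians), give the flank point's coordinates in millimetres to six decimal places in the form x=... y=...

x=27.748446 y=0.041896

pitch radius r_p = m·N/2 = 1.039·57/2 = 29.611500
base radius r_b = r_p·cos α = 29.611500·cos 22.425° = 27.372269
roll angle φ = 9.532° = 0.16636478 rad
x = r_b·(cos φ + φ·sin φ) = 27.372269·(0.98619327 + 0.16636478·0.16559843) = 27.748446
y = r_b·(sin φ − φ·cos φ) = 27.372269·(0.16559843 − 0.16636478·0.98619327) = 0.041896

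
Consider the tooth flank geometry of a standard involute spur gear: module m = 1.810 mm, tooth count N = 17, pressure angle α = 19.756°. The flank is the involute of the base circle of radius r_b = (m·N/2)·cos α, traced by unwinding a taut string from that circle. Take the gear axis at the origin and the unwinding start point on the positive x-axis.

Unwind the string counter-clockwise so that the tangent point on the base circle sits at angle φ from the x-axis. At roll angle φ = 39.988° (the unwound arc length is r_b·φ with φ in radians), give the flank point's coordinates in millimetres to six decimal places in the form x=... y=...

pitch radius r_p = m·N/2 = 1.810·17/2 = 15.385000
base radius r_b = r_p·cos α = 15.385000·cos 19.756° = 14.479448
roll angle φ = 39.988° = 0.69792226 rad
x = r_b·(cos φ + φ·sin φ) = 14.479448·(0.76617905 + 0.69792226·0.64262716) = 17.587938
y = r_b·(sin φ − φ·cos φ) = 14.479448·(0.64262716 − 0.69792226·0.76617905) = 1.562242

x=17.587938 y=1.562242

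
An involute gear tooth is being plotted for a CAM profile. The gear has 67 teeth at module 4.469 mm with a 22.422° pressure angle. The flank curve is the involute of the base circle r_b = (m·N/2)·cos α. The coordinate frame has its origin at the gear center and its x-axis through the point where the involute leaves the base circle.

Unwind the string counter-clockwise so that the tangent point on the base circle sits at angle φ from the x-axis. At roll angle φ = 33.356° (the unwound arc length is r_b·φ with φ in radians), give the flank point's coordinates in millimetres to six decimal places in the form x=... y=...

x=159.895627 y=8.797442

pitch radius r_p = m·N/2 = 4.469·67/2 = 149.711500
base radius r_b = r_p·cos α = 149.711500·cos 22.422° = 138.393257
roll angle φ = 33.356° = 0.58217203 rad
x = r_b·(cos φ + φ·sin φ) = 138.393257·(0.83527036 + 0.58217203·0.54983946) = 159.895627
y = r_b·(sin φ − φ·cos φ) = 138.393257·(0.54983946 − 0.58217203·0.83527036) = 8.797442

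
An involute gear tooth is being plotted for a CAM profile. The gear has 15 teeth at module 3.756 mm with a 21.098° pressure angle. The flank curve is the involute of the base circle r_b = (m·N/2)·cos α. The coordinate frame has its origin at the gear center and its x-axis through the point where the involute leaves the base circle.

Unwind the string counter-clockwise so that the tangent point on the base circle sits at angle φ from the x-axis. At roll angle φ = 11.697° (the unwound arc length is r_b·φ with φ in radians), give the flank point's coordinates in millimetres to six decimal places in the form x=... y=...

pitch radius r_p = m·N/2 = 3.756·15/2 = 28.170000
base radius r_b = r_p·cos α = 28.170000·cos 21.098° = 26.281655
roll angle φ = 11.697° = 0.20415116 rad
x = r_b·(cos φ + φ·sin φ) = 26.281655·(0.97923343 + 0.20415116·0.20273602) = 26.823641
y = r_b·(sin φ − φ·cos φ) = 26.281655·(0.20273602 − 0.20415116·0.97923343) = 0.074229

x=26.823641 y=0.074229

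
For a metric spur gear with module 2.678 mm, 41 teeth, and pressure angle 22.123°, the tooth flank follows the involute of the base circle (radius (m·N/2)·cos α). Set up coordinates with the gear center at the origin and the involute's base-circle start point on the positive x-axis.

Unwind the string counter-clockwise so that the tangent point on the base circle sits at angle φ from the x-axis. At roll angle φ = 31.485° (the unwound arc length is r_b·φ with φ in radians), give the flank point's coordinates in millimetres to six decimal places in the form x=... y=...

pitch radius r_p = m·N/2 = 2.678·41/2 = 54.899000
base radius r_b = r_p·cos α = 54.899000·cos 22.123° = 50.857200
roll angle φ = 31.485° = 0.54951691 rad
x = r_b·(cos φ + φ·sin φ) = 50.857200·(0.85277692 + 0.54951691·0.52227533) = 57.965819
y = r_b·(sin φ − φ·cos φ) = 50.857200·(0.52227533 − 0.54951691·0.85277692) = 2.728996

x=57.965819 y=2.728996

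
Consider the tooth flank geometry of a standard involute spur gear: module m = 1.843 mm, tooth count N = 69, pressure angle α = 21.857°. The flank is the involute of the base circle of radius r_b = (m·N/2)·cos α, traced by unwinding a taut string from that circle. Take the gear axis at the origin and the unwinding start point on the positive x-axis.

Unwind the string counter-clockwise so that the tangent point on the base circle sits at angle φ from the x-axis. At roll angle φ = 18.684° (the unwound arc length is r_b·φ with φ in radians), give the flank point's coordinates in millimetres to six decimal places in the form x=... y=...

pitch radius r_p = m·N/2 = 1.843·69/2 = 63.583500
base radius r_b = r_p·cos α = 63.583500·cos 21.857° = 59.012858
roll angle φ = 18.684° = 0.32609732 rad
x = r_b·(cos φ + φ·sin φ) = 59.012858·(0.94729977 + 0.32609732·0.32034847) = 62.067632
y = r_b·(sin φ − φ·cos φ) = 59.012858·(0.32034847 − 0.32609732·0.94729977) = 0.674904

x=62.067632 y=0.674904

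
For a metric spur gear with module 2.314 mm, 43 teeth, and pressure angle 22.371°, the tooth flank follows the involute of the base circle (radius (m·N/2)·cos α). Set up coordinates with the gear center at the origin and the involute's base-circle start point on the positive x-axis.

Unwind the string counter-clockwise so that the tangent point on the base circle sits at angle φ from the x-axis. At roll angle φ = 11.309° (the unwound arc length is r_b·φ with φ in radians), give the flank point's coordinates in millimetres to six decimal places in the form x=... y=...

x=46.894148 y=0.117466

pitch radius r_p = m·N/2 = 2.314·43/2 = 49.751000
base radius r_b = r_p·cos α = 49.751000·cos 22.371° = 46.006680
roll angle φ = 11.309° = 0.19737929 rad
x = r_b·(cos φ + φ·sin φ) = 46.006680·(0.98058387 + 0.19737929·0.19610018) = 46.894148
y = r_b·(sin φ − φ·cos φ) = 46.006680·(0.19610018 − 0.19737929·0.98058387) = 0.117466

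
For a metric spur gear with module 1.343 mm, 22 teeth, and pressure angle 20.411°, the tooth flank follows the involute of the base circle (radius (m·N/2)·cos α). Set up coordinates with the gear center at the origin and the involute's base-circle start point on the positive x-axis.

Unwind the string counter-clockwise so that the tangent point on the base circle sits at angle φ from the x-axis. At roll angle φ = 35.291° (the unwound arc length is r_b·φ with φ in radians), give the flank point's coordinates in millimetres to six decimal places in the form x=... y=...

x=16.227972 y=1.038111

pitch radius r_p = m·N/2 = 1.343·22/2 = 14.773000
base radius r_b = r_p·cos α = 14.773000·cos 20.411° = 13.845478
roll angle φ = 35.291° = 0.61594415 rad
x = r_b·(cos φ + φ·sin φ) = 13.845478·(0.81622835 + 0.61594415·0.57772942) = 16.227972
y = r_b·(sin φ − φ·cos φ) = 13.845478·(0.57772942 − 0.61594415·0.81622835) = 1.038111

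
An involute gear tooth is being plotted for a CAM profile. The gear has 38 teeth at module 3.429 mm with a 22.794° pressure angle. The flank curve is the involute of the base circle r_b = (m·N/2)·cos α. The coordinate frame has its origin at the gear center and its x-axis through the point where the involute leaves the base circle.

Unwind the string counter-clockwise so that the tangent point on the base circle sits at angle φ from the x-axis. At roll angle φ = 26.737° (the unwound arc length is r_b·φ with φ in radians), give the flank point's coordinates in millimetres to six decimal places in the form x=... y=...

pitch radius r_p = m·N/2 = 3.429·38/2 = 65.151000
base radius r_b = r_p·cos α = 65.151000·cos 22.794° = 60.062950
roll angle φ = 26.737° = 0.46664868 rad
x = r_b·(cos φ + φ·sin φ) = 60.062950·(0.89308104 + 0.46664868·0.44989582) = 66.250895
y = r_b·(sin φ − φ·cos φ) = 60.062950·(0.44989582 − 0.46664868·0.89308104) = 1.990530

x=66.250895 y=1.990530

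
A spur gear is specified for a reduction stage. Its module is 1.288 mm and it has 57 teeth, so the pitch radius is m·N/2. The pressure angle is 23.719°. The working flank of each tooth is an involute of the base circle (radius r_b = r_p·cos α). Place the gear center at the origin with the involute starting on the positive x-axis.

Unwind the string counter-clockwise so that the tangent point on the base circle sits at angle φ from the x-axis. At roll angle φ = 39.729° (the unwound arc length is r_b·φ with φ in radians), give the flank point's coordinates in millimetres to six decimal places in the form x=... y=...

pitch radius r_p = m·N/2 = 1.288·57/2 = 36.708000
base radius r_b = r_p·cos α = 36.708000·cos 23.719° = 33.607248
roll angle φ = 39.729° = 0.69340186 rad
x = r_b·(cos φ + φ·sin φ) = 33.607248·(0.76907615 + 0.69340186·0.63915716) = 40.741022
y = r_b·(sin φ − φ·cos φ) = 33.607248·(0.63915716 − 0.69340186·0.76907615) = 3.558279

x=40.741022 y=3.558279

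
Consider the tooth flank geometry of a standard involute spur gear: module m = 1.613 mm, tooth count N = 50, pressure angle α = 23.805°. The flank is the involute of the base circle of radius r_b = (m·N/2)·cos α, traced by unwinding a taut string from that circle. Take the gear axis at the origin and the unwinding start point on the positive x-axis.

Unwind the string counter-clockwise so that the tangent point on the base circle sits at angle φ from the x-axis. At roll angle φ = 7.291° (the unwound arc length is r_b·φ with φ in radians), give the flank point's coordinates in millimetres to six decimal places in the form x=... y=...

x=37.191836 y=0.025300

pitch radius r_p = m·N/2 = 1.613·50/2 = 40.325000
base radius r_b = r_p·cos α = 40.325000·cos 23.805° = 36.894328
roll angle φ = 7.291° = 0.12725196 rad
x = r_b·(cos φ + φ·sin φ) = 36.894328·(0.99191439 + 0.12725196·0.12690880) = 37.191836
y = r_b·(sin φ − φ·cos φ) = 36.894328·(0.12690880 − 0.12725196·0.99191439) = 0.025300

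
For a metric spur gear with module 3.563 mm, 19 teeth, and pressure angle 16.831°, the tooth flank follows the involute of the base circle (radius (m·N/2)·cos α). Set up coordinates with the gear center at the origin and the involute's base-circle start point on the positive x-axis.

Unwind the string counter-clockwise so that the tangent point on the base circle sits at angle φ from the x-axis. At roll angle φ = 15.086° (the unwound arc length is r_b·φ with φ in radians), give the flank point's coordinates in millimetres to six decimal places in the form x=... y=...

x=33.502189 y=0.195769

pitch radius r_p = m·N/2 = 3.563·19/2 = 33.848500
base radius r_b = r_p·cos α = 33.848500·cos 16.831° = 32.398531
roll angle φ = 15.086° = 0.26330037 rad
x = r_b·(cos φ + φ·sin φ) = 32.398531·(0.96553626 + 0.26330037·0.26026859) = 33.502189
y = r_b·(sin φ − φ·cos φ) = 32.398531·(0.26026859 − 0.26330037·0.96553626) = 0.195769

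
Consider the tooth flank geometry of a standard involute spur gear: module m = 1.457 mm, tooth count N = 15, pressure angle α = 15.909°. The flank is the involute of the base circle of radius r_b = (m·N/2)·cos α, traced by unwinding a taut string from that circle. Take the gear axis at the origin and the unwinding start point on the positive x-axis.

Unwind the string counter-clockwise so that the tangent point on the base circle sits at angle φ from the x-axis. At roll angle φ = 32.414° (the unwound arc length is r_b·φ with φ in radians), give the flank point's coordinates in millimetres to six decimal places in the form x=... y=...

x=12.058478 y=0.614193

pitch radius r_p = m·N/2 = 1.457·15/2 = 10.927500
base radius r_b = r_p·cos α = 10.927500·cos 15.909° = 10.508958
roll angle φ = 32.414° = 0.56573102 rad
x = r_b·(cos φ + φ·sin φ) = 10.508958·(0.84419697 + 0.56573102·0.53603309) = 12.058478
y = r_b·(sin φ − φ·cos φ) = 10.508958·(0.53603309 − 0.56573102·0.84419697) = 0.614193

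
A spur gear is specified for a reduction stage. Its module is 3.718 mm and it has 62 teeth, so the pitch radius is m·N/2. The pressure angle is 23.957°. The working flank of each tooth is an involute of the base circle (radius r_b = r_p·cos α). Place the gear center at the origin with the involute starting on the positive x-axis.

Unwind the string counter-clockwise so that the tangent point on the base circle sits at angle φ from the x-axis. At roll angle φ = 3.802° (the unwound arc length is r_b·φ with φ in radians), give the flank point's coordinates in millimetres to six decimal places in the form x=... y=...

pitch radius r_p = m·N/2 = 3.718·62/2 = 115.258000
base radius r_b = r_p·cos α = 115.258000·cos 23.957° = 105.328575
roll angle φ = 3.802° = 0.06635742 rad
x = r_b·(cos φ + φ·sin φ) = 105.328575·(0.99779915 + 0.06635742·0.06630873) = 105.560217
y = r_b·(sin φ − φ·cos φ) = 105.328575·(0.06630873 − 0.06635742·0.99779915) = 0.010254

x=105.560217 y=0.010254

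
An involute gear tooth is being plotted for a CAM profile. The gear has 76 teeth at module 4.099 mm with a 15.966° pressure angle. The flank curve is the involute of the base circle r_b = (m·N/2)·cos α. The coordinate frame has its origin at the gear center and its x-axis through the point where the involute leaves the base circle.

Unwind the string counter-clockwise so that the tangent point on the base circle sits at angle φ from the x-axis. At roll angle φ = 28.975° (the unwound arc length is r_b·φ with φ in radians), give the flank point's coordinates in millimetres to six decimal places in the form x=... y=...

pitch radius r_p = m·N/2 = 4.099·76/2 = 155.762000
base radius r_b = r_p·cos α = 155.762000·cos 15.966° = 149.753495
roll angle φ = 28.975° = 0.50570915 rad
x = r_b·(cos φ + φ·sin φ) = 149.753495·(0.87483116 + 0.50570915·0.48442795) = 167.695583
y = r_b·(sin φ − φ·cos φ) = 149.753495·(0.48442795 − 0.50570915·0.87483116) = 6.292316

x=167.695583 y=6.292316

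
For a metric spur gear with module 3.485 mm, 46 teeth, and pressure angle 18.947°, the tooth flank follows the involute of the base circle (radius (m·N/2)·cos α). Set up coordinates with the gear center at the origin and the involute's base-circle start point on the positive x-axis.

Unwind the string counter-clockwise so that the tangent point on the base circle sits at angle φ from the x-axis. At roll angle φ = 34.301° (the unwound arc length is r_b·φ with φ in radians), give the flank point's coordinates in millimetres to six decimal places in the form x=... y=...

pitch radius r_p = m·N/2 = 3.485·46/2 = 80.155000
base radius r_b = r_p·cos α = 80.155000·cos 18.947° = 75.812148
roll angle φ = 34.301° = 0.59866539 rad
x = r_b·(cos φ + φ·sin φ) = 75.812148·(0.82608846 + 0.59866539·0.56354047) = 88.204450
y = r_b·(sin φ − φ·cos φ) = 75.812148·(0.56354047 − 0.59866539·0.82608846) = 5.230273

x=88.204450 y=5.230273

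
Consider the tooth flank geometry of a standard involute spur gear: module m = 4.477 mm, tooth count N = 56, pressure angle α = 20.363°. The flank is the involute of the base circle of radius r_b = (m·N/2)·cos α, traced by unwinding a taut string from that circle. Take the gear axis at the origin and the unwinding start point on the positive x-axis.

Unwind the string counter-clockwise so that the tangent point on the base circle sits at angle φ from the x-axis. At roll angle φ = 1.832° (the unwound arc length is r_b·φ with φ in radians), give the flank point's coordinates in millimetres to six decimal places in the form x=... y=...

pitch radius r_p = m·N/2 = 4.477·56/2 = 125.356000
base radius r_b = r_p·cos α = 125.356000·cos 20.363° = 117.522114
roll angle φ = 1.832° = 0.03197443 rad
x = r_b·(cos φ + φ·sin φ) = 117.522114·(0.99948886 + 0.03197443·0.03196898) = 117.582174
y = r_b·(sin φ − φ·cos φ) = 117.522114·(0.03196898 − 0.03197443·0.99948886) = 0.001280

x=117.582174 y=0.001280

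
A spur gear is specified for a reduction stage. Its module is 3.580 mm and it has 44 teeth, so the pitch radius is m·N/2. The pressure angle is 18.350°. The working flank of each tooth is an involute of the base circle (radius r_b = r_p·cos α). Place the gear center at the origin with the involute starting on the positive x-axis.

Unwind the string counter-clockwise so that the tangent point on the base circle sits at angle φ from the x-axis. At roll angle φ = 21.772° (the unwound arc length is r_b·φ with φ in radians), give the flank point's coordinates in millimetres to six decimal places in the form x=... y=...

x=79.958994 y=1.347606

pitch radius r_p = m·N/2 = 3.580·44/2 = 78.760000
base radius r_b = r_p·cos α = 78.760000·cos 18.350° = 74.755141
roll angle φ = 21.772° = 0.37999308 rad
x = r_b·(cos φ + φ·sin φ) = 74.755141·(0.92866720 + 0.37999308·0.37091405) = 79.958994
y = r_b·(sin φ − φ·cos φ) = 74.755141·(0.37091405 − 0.37999308·0.92866720) = 1.347606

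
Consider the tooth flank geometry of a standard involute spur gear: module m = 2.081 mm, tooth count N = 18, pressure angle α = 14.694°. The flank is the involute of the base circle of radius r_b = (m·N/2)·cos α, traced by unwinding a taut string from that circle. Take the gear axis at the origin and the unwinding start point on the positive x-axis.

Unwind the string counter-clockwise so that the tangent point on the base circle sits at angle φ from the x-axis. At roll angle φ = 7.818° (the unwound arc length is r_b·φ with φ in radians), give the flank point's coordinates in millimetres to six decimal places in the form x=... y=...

x=18.284322 y=0.015313

pitch radius r_p = m·N/2 = 2.081·18/2 = 18.729000
base radius r_b = r_p·cos α = 18.729000·cos 14.694° = 18.116455
roll angle φ = 7.818° = 0.13644984 rad
x = r_b·(cos φ + φ·sin φ) = 18.116455·(0.99070516 + 0.13644984·0.13602682) = 18.284322
y = r_b·(sin φ − φ·cos φ) = 18.116455·(0.13602682 − 0.13644984·0.99070516) = 0.015313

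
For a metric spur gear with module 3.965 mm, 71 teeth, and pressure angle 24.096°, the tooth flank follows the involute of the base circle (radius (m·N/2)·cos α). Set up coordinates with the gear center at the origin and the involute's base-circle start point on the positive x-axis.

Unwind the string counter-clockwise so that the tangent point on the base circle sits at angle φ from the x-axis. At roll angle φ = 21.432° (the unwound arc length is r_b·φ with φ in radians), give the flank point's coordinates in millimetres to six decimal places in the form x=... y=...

x=137.169584 y=2.210483

pitch radius r_p = m·N/2 = 3.965·71/2 = 140.757500
base radius r_b = r_p·cos α = 140.757500·cos 24.096° = 128.492269
roll angle φ = 21.432° = 0.37405897 rad
x = r_b·(cos φ + φ·sin φ) = 128.492269·(0.93085189 + 0.37405897·0.36539673) = 137.169584
y = r_b·(sin φ − φ·cos φ) = 128.492269·(0.36539673 − 0.37405897·0.93085189) = 2.210483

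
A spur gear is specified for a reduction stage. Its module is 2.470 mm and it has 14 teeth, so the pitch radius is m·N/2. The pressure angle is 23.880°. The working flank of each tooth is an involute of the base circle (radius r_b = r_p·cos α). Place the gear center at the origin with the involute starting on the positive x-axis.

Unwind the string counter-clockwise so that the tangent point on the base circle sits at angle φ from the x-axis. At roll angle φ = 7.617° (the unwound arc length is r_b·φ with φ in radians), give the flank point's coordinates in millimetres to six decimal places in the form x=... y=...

x=15.948987 y=0.012360

pitch radius r_p = m·N/2 = 2.470·14/2 = 17.290000
base radius r_b = r_p·cos α = 17.290000·cos 23.880° = 15.809895
roll angle φ = 7.617° = 0.13294173 rad
x = r_b·(cos φ + φ·sin φ) = 15.809895·(0.99117626 + 0.13294173·0.13255048) = 15.948987
y = r_b·(sin φ − φ·cos φ) = 15.809895·(0.13255048 − 0.13294173·0.99117626) = 0.012360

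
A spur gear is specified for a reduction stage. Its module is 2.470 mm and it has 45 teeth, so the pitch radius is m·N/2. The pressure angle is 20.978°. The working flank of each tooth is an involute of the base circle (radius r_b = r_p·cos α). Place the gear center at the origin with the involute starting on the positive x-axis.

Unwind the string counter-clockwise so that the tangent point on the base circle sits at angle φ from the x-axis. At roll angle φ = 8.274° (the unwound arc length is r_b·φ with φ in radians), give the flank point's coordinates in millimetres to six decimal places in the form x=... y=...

pitch radius r_p = m·N/2 = 2.470·45/2 = 55.575000
base radius r_b = r_p·cos α = 55.575000·cos 20.978° = 51.891376
roll angle φ = 8.274° = 0.14440854 rad
x = r_b·(cos φ + φ·sin φ) = 51.891376·(0.98959119 + 0.14440854·0.14390715) = 52.429625
y = r_b·(sin φ − φ·cos φ) = 51.891376·(0.14390715 − 0.14440854·0.98959119) = 0.051981

x=52.429625 y=0.051981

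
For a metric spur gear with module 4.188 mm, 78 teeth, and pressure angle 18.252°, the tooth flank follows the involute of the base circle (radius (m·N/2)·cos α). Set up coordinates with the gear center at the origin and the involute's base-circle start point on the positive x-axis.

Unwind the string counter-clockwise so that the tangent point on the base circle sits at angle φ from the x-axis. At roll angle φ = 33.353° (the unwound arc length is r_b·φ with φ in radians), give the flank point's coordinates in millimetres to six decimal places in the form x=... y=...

pitch radius r_p = m·N/2 = 4.188·78/2 = 163.332000
base radius r_b = r_p·cos α = 163.332000·cos 18.252° = 155.114472
roll angle φ = 33.353° = 0.58211967 rad
x = r_b·(cos φ + φ·sin φ) = 155.114472·(0.83529914 + 0.58211967·0.54979573) = 179.210892
y = r_b·(sin φ − φ·cos φ) = 155.114472·(0.54979573 − 0.58211967·0.83529914) = 9.857783

x=179.210892 y=9.857783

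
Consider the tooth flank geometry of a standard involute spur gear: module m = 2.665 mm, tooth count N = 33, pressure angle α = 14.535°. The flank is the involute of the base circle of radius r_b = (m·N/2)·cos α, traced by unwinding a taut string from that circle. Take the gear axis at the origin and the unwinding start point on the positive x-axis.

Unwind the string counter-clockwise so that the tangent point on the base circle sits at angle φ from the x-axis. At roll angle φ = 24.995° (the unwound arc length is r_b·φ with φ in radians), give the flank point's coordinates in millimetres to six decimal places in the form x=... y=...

x=46.424745 y=1.155678

pitch radius r_p = m·N/2 = 2.665·33/2 = 43.972500
base radius r_b = r_p·cos α = 43.972500·cos 14.535° = 42.565139
roll angle φ = 24.995° = 0.43624505 rad
x = r_b·(cos φ + φ·sin φ) = 42.565139·(0.90634466 + 0.43624505·0.42253917) = 46.424745
y = r_b·(sin φ − φ·cos φ) = 42.565139·(0.42253917 − 0.43624505·0.90634466) = 1.155678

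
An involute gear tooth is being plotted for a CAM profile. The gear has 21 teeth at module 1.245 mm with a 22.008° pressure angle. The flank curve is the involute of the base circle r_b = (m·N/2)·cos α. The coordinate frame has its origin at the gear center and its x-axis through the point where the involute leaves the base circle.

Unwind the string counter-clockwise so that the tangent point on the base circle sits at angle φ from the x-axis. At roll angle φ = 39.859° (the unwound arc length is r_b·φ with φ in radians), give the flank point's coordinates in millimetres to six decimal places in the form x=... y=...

pitch radius r_p = m·N/2 = 1.245·21/2 = 13.072500
base radius r_b = r_p·cos α = 13.072500·cos 22.008° = 12.119927
roll angle φ = 39.859° = 0.69567079 rad
x = r_b·(cos φ + φ·sin φ) = 12.119927·(0.76762397 + 0.69567079·0.64090050) = 14.707286
y = r_b·(sin φ − φ·cos φ) = 12.119927·(0.64090050 − 0.69567079·0.76762397) = 1.295462

x=14.707286 y=1.295462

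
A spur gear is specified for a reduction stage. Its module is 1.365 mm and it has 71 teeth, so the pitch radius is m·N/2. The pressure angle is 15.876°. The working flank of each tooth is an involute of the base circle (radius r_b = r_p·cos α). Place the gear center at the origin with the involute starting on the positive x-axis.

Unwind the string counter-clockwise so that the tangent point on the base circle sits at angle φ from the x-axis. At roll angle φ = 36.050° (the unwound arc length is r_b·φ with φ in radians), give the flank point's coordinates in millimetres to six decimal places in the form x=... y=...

pitch radius r_p = m·N/2 = 1.365·71/2 = 48.457500
base radius r_b = r_p·cos α = 48.457500·cos 15.876° = 46.609136
roll angle φ = 36.050° = 0.62919120 rad
x = r_b·(cos φ + φ·sin φ) = 46.609136·(0.80850375 + 0.62919120·0.58849103) = 54.941783
y = r_b·(sin φ − φ·cos φ) = 46.609136·(0.58849103 − 0.62919120·0.80850375) = 3.718831

x=54.941783 y=3.718831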